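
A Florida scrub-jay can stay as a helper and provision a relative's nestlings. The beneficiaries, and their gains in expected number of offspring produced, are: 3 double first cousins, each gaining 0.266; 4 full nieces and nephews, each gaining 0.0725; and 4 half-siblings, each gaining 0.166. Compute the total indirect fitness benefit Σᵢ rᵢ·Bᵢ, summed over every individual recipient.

0.438

r to a double first cousin = 0.25 (double first cousins share both grandparent pairs — four paths of length 4: r = 4·(1/2)^4 = 1/4).
r to a full niece or nephew = 0.25 (full aunt/uncle↔niece/nephew: two paths of length 3 through the shared grandparent pair: r = 2·(1/2)^3 = 1/4).
r to a half-sibling = 0.25 (half-sibs share one parent — one path of length 2: r = (1/2)^2 = 1/4).
Summing one r·B term per recipient: 3·0.25·0.266 + 4·0.25·0.0725 + 4·0.25·0.166 = 0.438.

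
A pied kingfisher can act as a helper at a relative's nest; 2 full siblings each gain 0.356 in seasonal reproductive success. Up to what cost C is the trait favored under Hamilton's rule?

r to a full sibling = 1/2 (full sibs share both parents — two paths of length 2: r = 2·(1/2)^2 = 1/2).
Hamilton's rule: n·r·B > C, so the trait is favored while C < n·r·B = 2·0.5·0.356 = 0.356.

0.356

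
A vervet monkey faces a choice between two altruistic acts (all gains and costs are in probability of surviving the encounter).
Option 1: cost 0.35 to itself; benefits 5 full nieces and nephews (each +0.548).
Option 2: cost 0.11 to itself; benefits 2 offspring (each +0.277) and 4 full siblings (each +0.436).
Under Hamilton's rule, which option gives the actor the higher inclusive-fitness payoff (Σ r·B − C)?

Option 1: r to a full niece or nephew = 0.25.
Option 1: Σ r·B − C = (5·0.25·0.548) − 0.35 = 0.335.
Option 2: r to an offspring = 0.5.
Option 2: r to a full sibling = 0.5.
Option 2: Σ r·B − C = (2·0.5·0.277 + 4·0.5·0.436) − 0.11 = 1.039.
Option 2 has the higher net inclusive-fitness payoff.

Option 2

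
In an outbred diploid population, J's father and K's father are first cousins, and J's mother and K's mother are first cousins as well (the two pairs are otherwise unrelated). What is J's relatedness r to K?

Wright's path rule: contributions from independent ancestry routes add.
J and K are related in two ways: second cousins through their fathers (r = 1/32) and second cousins through their mothers (r = 1/32).
r = 1/32 + 1/32 = 0.0625.

0.0625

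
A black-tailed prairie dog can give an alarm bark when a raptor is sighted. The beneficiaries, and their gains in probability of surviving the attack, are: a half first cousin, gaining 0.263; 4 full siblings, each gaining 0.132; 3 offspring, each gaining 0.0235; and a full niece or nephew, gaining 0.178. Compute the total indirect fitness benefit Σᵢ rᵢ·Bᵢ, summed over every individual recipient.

0.3601875

r to a half first cousin = 1/16 (half first cousins share one grandparent — one path of length 4: r = (1/2)^4 = 1/16).
r to a full sibling = 0.5 (full sibs share both parents — two paths of length 2: r = 2·(1/2)^2 = 1/2).
r to an offspring = 0.5 (one parent–offspring link: r = (1/2)^1 = 1/2).
r to a full niece or nephew = 1/4 (full aunt/uncle↔niece/nephew: two paths of length 3 through the shared grandparent pair: r = 2·(1/2)^3 = 1/4).
Summing one r·B term per recipient: 1·0.0625·0.263 + 4·0.5·0.132 + 3·0.5·0.0235 + 1·0.25·0.178 = 0.3601875.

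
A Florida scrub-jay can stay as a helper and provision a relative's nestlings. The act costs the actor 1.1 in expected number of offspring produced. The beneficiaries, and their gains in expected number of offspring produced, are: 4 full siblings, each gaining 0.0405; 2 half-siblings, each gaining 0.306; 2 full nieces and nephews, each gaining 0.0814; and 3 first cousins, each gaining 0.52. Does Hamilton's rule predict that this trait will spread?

No

Hamilton's rule: the trait is favored when the sum of r·B over every recipient exceeds the actor's cost C.
r to a full sibling = 0.5 (full sibs share both parents — two paths of length 2: r = 2·(1/2)^2 = 1/2).
r to a half-sibling = 0.25 (half-sibs share one parent — one path of length 2: r = (1/2)^2 = 1/4).
r to a full niece or nephew = 0.25 (full aunt/uncle↔niece/nephew: two paths of length 3 through the shared grandparent pair: r = 2·(1/2)^3 = 1/4).
r to a first cousin = 1/8 (first cousins share one grandparent pair — two paths of length 4: r = 2·(1/2)^4 = 1/8).
Summing one r·B term per recipient: 4·0.5·0.0405 + 2·0.25·0.306 + 2·0.25·0.0814 + 3·0.125·0.52 = 0.4697.
0.4697 < 1.1: the indirect benefit is less than the cost.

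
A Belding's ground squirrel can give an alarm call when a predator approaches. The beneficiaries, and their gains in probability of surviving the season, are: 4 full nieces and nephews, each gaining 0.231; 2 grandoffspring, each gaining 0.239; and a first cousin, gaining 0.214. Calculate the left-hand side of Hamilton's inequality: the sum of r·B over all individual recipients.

0.37725

r to a full niece or nephew = 0.25 (full aunt/uncle↔niece/nephew: two paths of length 3 through the shared grandparent pair: r = 2·(1/2)^3 = 1/4).
r to a grandoffspring = 1/4 (two parent–offspring links: r = (1/2)^2 = 1/4).
r to a first cousin = 1/8 (first cousins share one grandparent pair — two paths of length 4: r = 2·(1/2)^4 = 1/8).
Summing one r·B term per recipient: 4·0.25·0.231 + 2·0.25·0.239 + 1·0.125·0.214 = 0.37725.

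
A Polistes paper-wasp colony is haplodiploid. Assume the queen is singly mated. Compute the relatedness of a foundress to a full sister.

0.75

Haplodiploid full sisters inherit their father's entire haploid genome identically (contributing 1/2) and on average half of their mother's contribution (1/2 · 1/2 = 1/4); r = 1/2 + 1/4 = 3/4.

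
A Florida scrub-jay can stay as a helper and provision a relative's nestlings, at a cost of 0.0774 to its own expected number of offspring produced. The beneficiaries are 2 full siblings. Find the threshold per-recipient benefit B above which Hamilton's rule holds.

0.0774

r to a full sibling = 1/2 (full sibs share both parents — two paths of length 2: r = 2·(1/2)^2 = 1/2).
Hamilton's rule with n recipients of equal r: n·r·B > C, so B > C/(n·r) = 0.0774/(2·0.5) = 0.0774.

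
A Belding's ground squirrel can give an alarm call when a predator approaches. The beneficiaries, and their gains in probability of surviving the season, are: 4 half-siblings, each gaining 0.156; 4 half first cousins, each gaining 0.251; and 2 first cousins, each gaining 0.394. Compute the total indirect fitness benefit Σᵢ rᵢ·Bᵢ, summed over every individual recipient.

r to a half-sibling = 0.25 (half-sibs share one parent — one path of length 2: r = (1/2)^2 = 1/4).
r to a half first cousin = 0.0625 (half first cousins share one grandparent — one path of length 4: r = (1/2)^4 = 1/16).
r to a first cousin = 0.125 (first cousins share one grandparent pair — two paths of length 4: r = 2·(1/2)^4 = 1/8).
Summing one r·B term per recipient: 4·0.25·0.156 + 4·0.0625·0.251 + 2·0.125·0.394 = 0.31725.

0.31725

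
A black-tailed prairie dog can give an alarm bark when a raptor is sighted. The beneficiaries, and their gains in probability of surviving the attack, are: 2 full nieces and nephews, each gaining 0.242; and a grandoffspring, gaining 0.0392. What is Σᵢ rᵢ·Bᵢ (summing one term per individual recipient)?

0.1308

r to a full niece or nephew = 1/4 (full aunt/uncle↔niece/nephew: two paths of length 3 through the shared grandparent pair: r = 2·(1/2)^3 = 1/4).
r to a grandoffspring = 1/4 (two parent–offspring links: r = (1/2)^2 = 1/4).
Summing one r·B term per recipient: 2·0.25·0.242 + 1·0.25·0.0392 = 0.1308.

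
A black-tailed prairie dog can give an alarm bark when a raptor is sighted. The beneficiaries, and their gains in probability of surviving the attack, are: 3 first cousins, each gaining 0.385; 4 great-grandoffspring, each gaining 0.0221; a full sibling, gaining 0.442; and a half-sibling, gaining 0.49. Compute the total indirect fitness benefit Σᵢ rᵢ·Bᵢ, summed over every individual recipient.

0.498925

r to a first cousin = 0.125 (first cousins share one grandparent pair — two paths of length 4: r = 2·(1/2)^4 = 1/8).
r to a great-grandoffspring = 1/8 (three parent–offspring links: r = (1/2)^3 = 1/8).
r to a full sibling = 1/2 (full sibs share both parents — two paths of length 2: r = 2·(1/2)^2 = 1/2).
r to a half-sibling = 1/4 (half-sibs share one parent — one path of length 2: r = (1/2)^2 = 1/4).
Summing one r·B term per recipient: 3·0.125·0.385 + 4·0.125·0.0221 + 1·0.5·0.442 + 1·0.25·0.49 = 0.498925.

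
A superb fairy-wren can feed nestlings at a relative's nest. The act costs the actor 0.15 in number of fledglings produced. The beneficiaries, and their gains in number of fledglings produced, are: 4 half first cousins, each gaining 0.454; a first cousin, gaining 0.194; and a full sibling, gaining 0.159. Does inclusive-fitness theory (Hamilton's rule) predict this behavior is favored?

Hamilton's rule: the trait is favored when the sum of r·B over every recipient exceeds the actor's cost C.
r to a half first cousin = 0.0625 (half first cousins share one grandparent — one path of length 4: r = (1/2)^4 = 1/16).
r to a first cousin = 1/8 (first cousins share one grandparent pair — two paths of length 4: r = 2·(1/2)^4 = 1/8).
r to a full sibling = 0.5 (full sibs share both parents — two paths of length 2: r = 2·(1/2)^2 = 1/2).
Summing one r·B term per recipient: 4·0.0625·0.454 + 1·0.125·0.194 + 1·0.5·0.159 = 0.21725.
0.21725 > 0.15: the indirect benefit exceeds the cost.

Yes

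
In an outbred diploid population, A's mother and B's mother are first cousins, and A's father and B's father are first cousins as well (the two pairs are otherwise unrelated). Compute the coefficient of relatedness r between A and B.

Independent pedigree routes through distinct common ancestors add.
A and B are related in two ways: second cousins through their mothers (r = 1/32) and second cousins through their fathers (r = 1/32).
r = 1/32 + 1/32 = 1/16 = 0.0625.

0.0625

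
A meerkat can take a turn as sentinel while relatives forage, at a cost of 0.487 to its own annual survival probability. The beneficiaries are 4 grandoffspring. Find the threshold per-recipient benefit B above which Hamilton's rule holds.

0.487

r to a grandoffspring = 0.25 (two parent–offspring links: r = (1/2)^2 = 1/4).
Hamilton's rule with n recipients of equal r: n·r·B > C, so B > C/(n·r) = 0.487/(4·0.25) = 0.487.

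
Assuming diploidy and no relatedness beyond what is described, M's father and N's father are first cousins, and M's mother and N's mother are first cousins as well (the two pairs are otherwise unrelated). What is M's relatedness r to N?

Independent pedigree routes through distinct common ancestors add.
M and N are related in two ways: second cousins through their fathers (r = 1/32) and second cousins through their mothers (r = 1/32).
r = 1/32 + 1/32 = 0.0625.

0.0625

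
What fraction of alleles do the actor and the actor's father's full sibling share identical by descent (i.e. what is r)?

0.25

Each parent–offspring link contributes a factor of 1/2, and independent paths through distinct common ancestors add.
Full aunt/uncle↔niece/nephew: two paths of length 3 through the shared grandparent pair: r = 2·(1/2)^3 = 1/4.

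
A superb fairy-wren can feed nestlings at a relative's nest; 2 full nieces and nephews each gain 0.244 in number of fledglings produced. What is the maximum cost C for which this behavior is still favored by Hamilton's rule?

r to a full niece or nephew = 1/4 (full aunt/uncle↔niece/nephew: two paths of length 3 through the shared grandparent pair: r = 2·(1/2)^3 = 1/4).
Hamilton's rule: n·r·B > C, so the trait is favored while C < n·r·B = 2·0.25·0.244 = 0.122.

0.122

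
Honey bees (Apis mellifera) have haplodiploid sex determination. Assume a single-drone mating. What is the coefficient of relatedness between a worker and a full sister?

Haplodiploid full sisters inherit their father's entire haploid genome identically (contributing 1/2) and on average half of their mother's contribution (1/2 · 1/2 = 1/4); r = 1/2 + 1/4 = 3/4.

0.75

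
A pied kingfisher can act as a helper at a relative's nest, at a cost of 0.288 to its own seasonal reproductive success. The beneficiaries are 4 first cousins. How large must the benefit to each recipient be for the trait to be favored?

0.576

r to a first cousin = 0.125 (first cousins share one grandparent pair — two paths of length 4: r = 2·(1/2)^4 = 1/8).
Hamilton's rule with n recipients of equal r: n·r·B > C, so B > C/(n·r) = 0.288/(4·0.125) = 0.576.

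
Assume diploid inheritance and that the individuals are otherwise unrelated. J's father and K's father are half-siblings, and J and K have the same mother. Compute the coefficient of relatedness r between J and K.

With two independent routes of shared ancestry, r is the sum of the two contributions.
J and K are related in two ways: half first cousins through their fathers (r = 1/16) and half-sibs through their shared mother (r = 1/4).
r = 1/16 + 1/4 = 5/16 = 0.3125.

0.3125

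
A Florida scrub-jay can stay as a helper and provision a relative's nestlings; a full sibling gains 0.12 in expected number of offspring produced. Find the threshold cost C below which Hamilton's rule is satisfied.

0.06

r to a full sibling = 1/2 (full sibs share both parents — two paths of length 2: r = 2·(1/2)^2 = 1/2).
Hamilton's rule: n·r·B > C, so the trait is favored while C < n·r·B = 1·0.5·0.12 = 0.06.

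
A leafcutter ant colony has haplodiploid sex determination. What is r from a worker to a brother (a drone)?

Her haploid brother carries none of their father's genes and a random half of their mother's genome; that half matches the maternal half of her own genome with probability 1/2: r = 1/2 · 1/2 = 1/4.

0.25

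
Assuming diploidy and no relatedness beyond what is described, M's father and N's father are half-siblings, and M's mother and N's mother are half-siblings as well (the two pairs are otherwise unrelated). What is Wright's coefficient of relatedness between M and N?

Independent pedigree routes through distinct common ancestors add.
M and N are related in two ways: half first cousins through their fathers (r = 1/16) and half first cousins through their mothers (r = 1/16).
r = 1/16 + 1/16 = 1/8 = 0.125.

0.125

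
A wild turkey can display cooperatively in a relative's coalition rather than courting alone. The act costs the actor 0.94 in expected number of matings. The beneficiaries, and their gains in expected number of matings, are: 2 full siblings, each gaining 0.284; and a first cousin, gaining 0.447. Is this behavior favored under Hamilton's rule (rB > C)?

Hamilton's rule: the trait is favored when the sum of r·B over every recipient exceeds the actor's cost C.
r to a full sibling = 0.5 (full sibs share both parents — two paths of length 2: r = 2·(1/2)^2 = 1/2).
r to a first cousin = 1/8 (first cousins share one grandparent pair — two paths of length 4: r = 2·(1/2)^4 = 1/8).
Summing one r·B term per recipient: 2·0.5·0.284 + 1·0.125·0.447 = 0.339875.
0.339875 < 0.94: the indirect benefit is less than the cost.

No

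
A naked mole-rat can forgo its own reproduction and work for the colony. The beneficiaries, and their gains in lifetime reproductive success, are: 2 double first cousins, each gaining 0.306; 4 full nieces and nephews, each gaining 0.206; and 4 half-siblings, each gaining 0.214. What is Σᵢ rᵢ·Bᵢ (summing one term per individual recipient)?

r to a double first cousin = 0.25 (double first cousins share both grandparent pairs — four paths of length 4: r = 4·(1/2)^4 = 1/4).
r to a full niece or nephew = 0.25 (full aunt/uncle↔niece/nephew: two paths of length 3 through the shared grandparent pair: r = 2·(1/2)^3 = 1/4).
r to a half-sibling = 0.25 (half-sibs share one parent — one path of length 2: r = (1/2)^2 = 1/4).
Summing one r·B term per recipient: 2·0.25·0.306 + 4·0.25·0.206 + 4·0.25·0.214 = 0.573.

0.573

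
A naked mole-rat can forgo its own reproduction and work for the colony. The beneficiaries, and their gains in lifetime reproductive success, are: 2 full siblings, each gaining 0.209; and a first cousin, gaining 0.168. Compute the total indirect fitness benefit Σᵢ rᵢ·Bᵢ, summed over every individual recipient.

r to a full sibling = 0.5 (full sibs share both parents — two paths of length 2: r = 2·(1/2)^2 = 1/2).
r to a first cousin = 1/8 (first cousins share one grandparent pair — two paths of length 4: r = 2·(1/2)^4 = 1/8).
Summing one r·B term per recipient: 2·0.5·0.209 + 1·0.125·0.168 = 0.23.

0.23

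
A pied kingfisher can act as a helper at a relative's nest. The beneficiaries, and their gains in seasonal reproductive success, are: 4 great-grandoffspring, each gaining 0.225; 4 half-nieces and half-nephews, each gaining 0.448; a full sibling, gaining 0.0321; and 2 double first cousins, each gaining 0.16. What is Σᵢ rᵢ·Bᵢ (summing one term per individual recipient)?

r to a great-grandoffspring = 0.125 (three parent–offspring links: r = (1/2)^3 = 1/8).
r to a half-niece or half-nephew = 0.125 (half-aunt/uncle↔niece/nephew: one path of length 3: r = (1/2)^3 = 1/8).
r to a full sibling = 1/2 (full sibs share both parents — two paths of length 2: r = 2·(1/2)^2 = 1/2).
r to a double first cousin = 0.25 (double first cousins share both grandparent pairs — four paths of length 4: r = 4·(1/2)^4 = 1/4).
Summing one r·B term per recipient: 4·0.125·0.225 + 4·0.125·0.448 + 1·0.5·0.0321 + 2·0.25·0.16 = 0.43255.

0.43255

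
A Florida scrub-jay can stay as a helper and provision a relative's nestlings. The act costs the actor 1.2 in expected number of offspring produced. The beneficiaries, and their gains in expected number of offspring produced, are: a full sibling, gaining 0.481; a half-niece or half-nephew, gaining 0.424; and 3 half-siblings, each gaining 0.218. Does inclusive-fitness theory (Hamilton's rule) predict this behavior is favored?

No

Hamilton's rule: the trait is favored when the sum of r·B over every recipient exceeds the actor's cost C.
r to a full sibling = 0.5 (full sibs share both parents — two paths of length 2: r = 2·(1/2)^2 = 1/2).
r to a half-niece or half-nephew = 0.125 (half-aunt/uncle↔niece/nephew: one path of length 3: r = (1/2)^3 = 1/8).
r to a half-sibling = 0.25 (half-sibs share one parent — one path of length 2: r = (1/2)^2 = 1/4).
Summing one r·B term per recipient: 1·0.5·0.481 + 1·0.125·0.424 + 3·0.25·0.218 = 0.457.
0.457 < 1.2: the indirect benefit is less than the cost.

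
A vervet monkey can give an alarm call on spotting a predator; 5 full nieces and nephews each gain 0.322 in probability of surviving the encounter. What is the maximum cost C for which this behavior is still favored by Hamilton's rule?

r to a full niece or nephew = 1/4 (full aunt/uncle↔niece/nephew: two paths of length 3 through the shared grandparent pair: r = 2·(1/2)^3 = 1/4).
Hamilton's rule: n·r·B > C, so the trait is favored while C < n·r·B = 5·0.25·0.322 = 0.4025.

0.4025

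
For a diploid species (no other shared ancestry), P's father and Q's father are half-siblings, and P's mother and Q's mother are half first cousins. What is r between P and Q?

0.078125

Wright's path rule: contributions from independent ancestry routes add.
P and Q are related in two ways: half first cousins through their fathers (r = 1/16) and half second cousins through their mothers (r = 1/64).
r = 1/16 + 1/64 = 5/64 = 0.078125.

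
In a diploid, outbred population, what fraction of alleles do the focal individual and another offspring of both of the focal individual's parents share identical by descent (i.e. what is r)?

0.5

Each parent–offspring link contributes a factor of 1/2, and independent paths through distinct common ancestors add.
Full sibs share both parents — two paths of length 2: r = 2·(1/2)^2 = 1/2.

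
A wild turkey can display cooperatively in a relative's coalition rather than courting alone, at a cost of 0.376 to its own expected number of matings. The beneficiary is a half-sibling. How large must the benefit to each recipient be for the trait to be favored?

1.504

r to a half-sibling = 0.25 (half-sibs share one parent — one path of length 2: r = (1/2)^2 = 1/4).
Hamilton's rule with n recipients of equal r: n·r·B > C, so B > C/(n·r) = 0.376/(1·0.25) = 1.504.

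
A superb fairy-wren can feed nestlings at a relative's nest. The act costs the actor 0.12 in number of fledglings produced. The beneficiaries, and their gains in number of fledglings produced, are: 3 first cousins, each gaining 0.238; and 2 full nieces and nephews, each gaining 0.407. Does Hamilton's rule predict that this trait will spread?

Yes

Hamilton's rule: the trait is favored when the sum of r·B over every recipient exceeds the actor's cost C.
r to a first cousin = 0.125 (first cousins share one grandparent pair — two paths of length 4: r = 2·(1/2)^4 = 1/8).
r to a full niece or nephew = 0.25 (full aunt/uncle↔niece/nephew: two paths of length 3 through the shared grandparent pair: r = 2·(1/2)^3 = 1/4).
Summing one r·B term per recipient: 3·0.125·0.238 + 2·0.25·0.407 = 0.29275.
0.29275 > 0.12: the indirect benefit exceeds the cost.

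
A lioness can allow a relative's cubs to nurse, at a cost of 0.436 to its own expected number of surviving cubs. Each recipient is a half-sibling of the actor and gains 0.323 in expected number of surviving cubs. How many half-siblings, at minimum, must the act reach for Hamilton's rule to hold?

6

r to a half-sibling = 1/4 (half-sibs share one parent — one path of length 2: r = (1/2)^2 = 1/4).
Hamilton's rule: n·r·B > C  ⇒  n > C/(r·B) = 0.436/(0.25·0.323) = 5.399.
The smallest integer exceeding 5.399 is 6.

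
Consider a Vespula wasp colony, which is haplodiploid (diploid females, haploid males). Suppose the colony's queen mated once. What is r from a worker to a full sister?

Haplodiploid full sisters inherit their father's entire haploid genome identically (contributing 1/2) and on average half of their mother's contribution (1/2 · 1/2 = 1/4); r = 1/2 + 1/4 = 3/4.

0.75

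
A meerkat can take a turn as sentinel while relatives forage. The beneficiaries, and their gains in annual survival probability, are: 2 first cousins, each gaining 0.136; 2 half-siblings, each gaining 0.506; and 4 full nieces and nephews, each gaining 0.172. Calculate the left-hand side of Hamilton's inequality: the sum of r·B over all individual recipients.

r to a first cousin = 1/8 (first cousins share one grandparent pair — two paths of length 4: r = 2·(1/2)^4 = 1/8).
r to a half-sibling = 1/4 (half-sibs share one parent — one path of length 2: r = (1/2)^2 = 1/4).
r to a full niece or nephew = 0.25 (full aunt/uncle↔niece/nephew: two paths of length 3 through the shared grandparent pair: r = 2·(1/2)^3 = 1/4).
Summing one r·B term per recipient: 2·0.125·0.136 + 2·0.25·0.506 + 4·0.25·0.172 = 0.459.

0.459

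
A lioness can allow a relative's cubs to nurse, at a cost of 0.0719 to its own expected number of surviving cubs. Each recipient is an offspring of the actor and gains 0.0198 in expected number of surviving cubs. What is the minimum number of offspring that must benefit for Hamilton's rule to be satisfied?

8

r to an offspring = 0.5 (one parent–offspring link: r = (1/2)^1 = 1/2).
Hamilton's rule: n·r·B > C  ⇒  n > C/(r·B) = 0.0719/(0.5·0.0198) = 7.263.
The smallest integer exceeding 7.263 is 8.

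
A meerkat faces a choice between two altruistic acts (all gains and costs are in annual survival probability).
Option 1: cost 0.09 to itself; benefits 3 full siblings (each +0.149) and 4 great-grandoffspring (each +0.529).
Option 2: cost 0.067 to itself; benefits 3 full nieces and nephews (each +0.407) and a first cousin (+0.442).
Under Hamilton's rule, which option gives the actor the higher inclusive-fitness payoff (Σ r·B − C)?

Option 1

Option 1: r to a full sibling = 0.5.
Option 1: r to a great-grandoffspring = 0.125.
Option 1: Σ r·B − C = (3·0.5·0.149 + 4·0.125·0.529) − 0.09 = 0.398.
Option 2: r to a full niece or nephew = 0.25.
Option 2: r to a first cousin = 0.125.
Option 2: Σ r·B − C = (3·0.25·0.407 + 1·0.125·0.442) − 0.067 = 0.2935.
Option 1 has the higher net inclusive-fitness payoff.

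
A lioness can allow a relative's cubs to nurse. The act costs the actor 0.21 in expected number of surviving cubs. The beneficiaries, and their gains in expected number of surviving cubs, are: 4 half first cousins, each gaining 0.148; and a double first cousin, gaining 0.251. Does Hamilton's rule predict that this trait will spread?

No

Hamilton's rule: the trait is favored when the sum of r·B over every recipient exceeds the actor's cost C.
r to a half first cousin = 0.0625 (half first cousins share one grandparent — one path of length 4: r = (1/2)^4 = 1/16).
r to a double first cousin = 0.25 (double first cousins share both grandparent pairs — four paths of length 4: r = 4·(1/2)^4 = 1/4).
Summing one r·B term per recipient: 4·0.0625·0.148 + 1·0.25·0.251 = 0.09975.
0.09975 < 0.21: the indirect benefit is less than the cost.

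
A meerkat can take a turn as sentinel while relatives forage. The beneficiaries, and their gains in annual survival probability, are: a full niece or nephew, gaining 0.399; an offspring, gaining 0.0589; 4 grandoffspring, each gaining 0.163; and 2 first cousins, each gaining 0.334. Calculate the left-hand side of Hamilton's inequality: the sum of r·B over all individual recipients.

r to a full niece or nephew = 1/4 (full aunt/uncle↔niece/nephew: two paths of length 3 through the shared grandparent pair: r = 2·(1/2)^3 = 1/4).
r to an offspring = 1/2 (one parent–offspring link: r = (1/2)^1 = 1/2).
r to a grandoffspring = 0.25 (two parent–offspring links: r = (1/2)^2 = 1/4).
r to a first cousin = 1/8 (first cousins share one grandparent pair — two paths of length 4: r = 2·(1/2)^4 = 1/8).
Summing one r·B term per recipient: 1·0.25·0.399 + 1·0.5·0.0589 + 4·0.25·0.163 + 2·0.125·0.334 = 0.3757.

0.3757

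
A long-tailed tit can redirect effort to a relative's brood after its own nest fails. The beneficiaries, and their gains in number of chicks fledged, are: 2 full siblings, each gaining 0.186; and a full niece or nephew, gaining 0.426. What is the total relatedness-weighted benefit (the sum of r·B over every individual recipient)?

0.2925

r to a full sibling = 1/2 (full sibs share both parents — two paths of length 2: r = 2·(1/2)^2 = 1/2).
r to a full niece or nephew = 1/4 (full aunt/uncle↔niece/nephew: two paths of length 3 through the shared grandparent pair: r = 2·(1/2)^3 = 1/4).
Summing one r·B term per recipient: 2·0.5·0.186 + 1·0.25·0.426 = 0.2925.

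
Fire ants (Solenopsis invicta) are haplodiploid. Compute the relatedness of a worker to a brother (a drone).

Her haploid brother carries none of their father's genes and a random half of their mother's genome; that half matches the maternal half of her own genome with probability 1/2: r = 1/2 · 1/2 = 1/4.

0.25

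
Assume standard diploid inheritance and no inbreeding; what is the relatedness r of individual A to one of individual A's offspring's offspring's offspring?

0.125

Each parent–offspring link contributes a factor of 1/2, and independent paths through distinct common ancestors add.
Three parent–offspring links: r = (1/2)^3 = 1/8.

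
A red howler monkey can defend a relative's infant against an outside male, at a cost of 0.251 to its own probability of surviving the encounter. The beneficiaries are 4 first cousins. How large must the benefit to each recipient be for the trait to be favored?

r to a first cousin = 0.125 (first cousins share one grandparent pair — two paths of length 4: r = 2·(1/2)^4 = 1/8).
Hamilton's rule with n recipients of equal r: n·r·B > C, so B > C/(n·r) = 0.251/(4·0.125) = 0.502.

0.502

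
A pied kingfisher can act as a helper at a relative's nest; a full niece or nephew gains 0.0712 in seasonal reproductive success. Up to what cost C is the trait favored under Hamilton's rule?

r to a full niece or nephew = 0.25 (full aunt/uncle↔niece/nephew: two paths of length 3 through the shared grandparent pair: r = 2·(1/2)^3 = 1/4).
Hamilton's rule: n·r·B > C, so the trait is favored while C < n·r·B = 1·0.25·0.0712 = 0.0178.

0.0178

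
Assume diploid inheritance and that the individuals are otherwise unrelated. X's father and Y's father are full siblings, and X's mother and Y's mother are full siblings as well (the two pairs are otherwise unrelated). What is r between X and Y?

0.25

With two independent routes of shared ancestry, r is the sum of the two contributions.
X and Y are related in two ways: first cousins through their fathers (r = 1/8) and first cousins through their mothers (r = 1/8) — i.e. double first cousins.
r = 1/8 + 1/8 = 0.25.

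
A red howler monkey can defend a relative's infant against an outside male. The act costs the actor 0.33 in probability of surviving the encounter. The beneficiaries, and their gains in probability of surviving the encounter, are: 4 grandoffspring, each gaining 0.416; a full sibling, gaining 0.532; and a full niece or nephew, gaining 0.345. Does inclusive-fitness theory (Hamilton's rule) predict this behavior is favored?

Yes

Hamilton's rule: the trait is favored when the sum of r·B over every recipient exceeds the actor's cost C.
r to a grandoffspring = 1/4 (two parent–offspring links: r = (1/2)^2 = 1/4).
r to a full sibling = 1/2 (full sibs share both parents — two paths of length 2: r = 2·(1/2)^2 = 1/2).
r to a full niece or nephew = 1/4 (full aunt/uncle↔niece/nephew: two paths of length 3 through the shared grandparent pair: r = 2·(1/2)^3 = 1/4).
Summing one r·B term per recipient: 4·0.25·0.416 + 1·0.5·0.532 + 1·0.25·0.345 = 0.76825.
0.76825 > 0.33: the indirect benefit exceeds the cost.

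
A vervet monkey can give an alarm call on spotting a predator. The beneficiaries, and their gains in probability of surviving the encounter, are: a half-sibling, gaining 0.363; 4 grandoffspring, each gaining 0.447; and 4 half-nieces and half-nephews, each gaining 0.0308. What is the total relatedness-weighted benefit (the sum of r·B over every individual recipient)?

r to a half-sibling = 1/4 (half-sibs share one parent — one path of length 2: r = (1/2)^2 = 1/4).
r to a grandoffspring = 0.25 (two parent–offspring links: r = (1/2)^2 = 1/4).
r to a half-niece or half-nephew = 0.125 (half-aunt/uncle↔niece/nephew: one path of length 3: r = (1/2)^3 = 1/8).
Summing one r·B term per recipient: 1·0.25·0.363 + 4·0.25·0.447 + 4·0.125·0.0308 = 0.55315.

0.55315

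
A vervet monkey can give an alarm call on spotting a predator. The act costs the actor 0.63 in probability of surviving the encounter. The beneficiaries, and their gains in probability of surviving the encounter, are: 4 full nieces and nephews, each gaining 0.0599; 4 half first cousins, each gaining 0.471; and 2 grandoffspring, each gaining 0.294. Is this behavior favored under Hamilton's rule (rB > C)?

Hamilton's rule: the trait is favored when the sum of r·B over every recipient exceeds the actor's cost C.
r to a full niece or nephew = 0.25 (full aunt/uncle↔niece/nephew: two paths of length 3 through the shared grandparent pair: r = 2·(1/2)^3 = 1/4).
r to a half first cousin = 0.0625 (half first cousins share one grandparent — one path of length 4: r = (1/2)^4 = 1/16).
r to a grandoffspring = 0.25 (two parent–offspring links: r = (1/2)^2 = 1/4).
Summing one r·B term per recipient: 4·0.25·0.0599 + 4·0.0625·0.471 + 2·0.25·0.294 = 0.32465.
0.32465 < 0.63: the indirect benefit is less than the cost.

No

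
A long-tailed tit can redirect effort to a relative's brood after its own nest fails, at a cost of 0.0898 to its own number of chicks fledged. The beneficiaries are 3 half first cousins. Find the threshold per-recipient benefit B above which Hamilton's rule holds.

0.4789

r to a half first cousin = 1/16 (half first cousins share one grandparent — one path of length 4: r = (1/2)^4 = 1/16).
Hamilton's rule with n recipients of equal r: n·r·B > C, so B > C/(n·r) = 0.0898/(3·0.0625) = 0.4789.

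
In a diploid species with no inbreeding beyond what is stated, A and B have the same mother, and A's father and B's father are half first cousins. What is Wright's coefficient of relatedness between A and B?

With two independent routes of shared ancestry, r is the sum of the two contributions.
A and B are related in two ways: half-sibs through their shared mother (r = 1/4) and half second cousins through their fathers (r = 1/64).
r = 1/4 + 1/64 = 17/64 = 0.265625.

0.265625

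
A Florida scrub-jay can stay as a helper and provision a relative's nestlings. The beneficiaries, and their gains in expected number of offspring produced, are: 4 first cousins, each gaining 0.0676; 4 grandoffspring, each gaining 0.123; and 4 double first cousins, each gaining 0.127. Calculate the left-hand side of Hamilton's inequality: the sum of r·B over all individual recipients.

r to a first cousin = 0.125 (first cousins share one grandparent pair — two paths of length 4: r = 2·(1/2)^4 = 1/8).
r to a grandoffspring = 1/4 (two parent–offspring links: r = (1/2)^2 = 1/4).
r to a double first cousin = 1/4 (double first cousins share both grandparent pairs — four paths of length 4: r = 4·(1/2)^4 = 1/4).
Summing one r·B term per recipient: 4·0.125·0.0676 + 4·0.25·0.123 + 4·0.25·0.127 = 0.2838.

0.2838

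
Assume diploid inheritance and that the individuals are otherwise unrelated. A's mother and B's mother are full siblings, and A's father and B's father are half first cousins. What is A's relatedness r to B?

0.140625

Relatedness sums over independent paths through distinct common ancestors.
A and B are related in two ways: first cousins through their mothers (r = 1/8) and half second cousins through their fathers (r = 1/64).
r = 1/8 + 1/64 = 9/64 = 0.140625.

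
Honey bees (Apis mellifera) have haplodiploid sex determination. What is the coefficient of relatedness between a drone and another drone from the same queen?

0.5

Haploid brothers each carry a random half of the queen's diploid genome, so on average they share half: r = 1/2.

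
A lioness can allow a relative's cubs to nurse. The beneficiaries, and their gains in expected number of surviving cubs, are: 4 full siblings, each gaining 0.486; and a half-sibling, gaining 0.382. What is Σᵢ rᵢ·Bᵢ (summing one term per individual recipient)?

r to a full sibling = 1/2 (full sibs share both parents — two paths of length 2: r = 2·(1/2)^2 = 1/2).
r to a half-sibling = 0.25 (half-sibs share one parent — one path of length 2: r = (1/2)^2 = 1/4).
Summing one r·B term per recipient: 4·0.5·0.486 + 1·0.25·0.382 = 1.0675.

1.0675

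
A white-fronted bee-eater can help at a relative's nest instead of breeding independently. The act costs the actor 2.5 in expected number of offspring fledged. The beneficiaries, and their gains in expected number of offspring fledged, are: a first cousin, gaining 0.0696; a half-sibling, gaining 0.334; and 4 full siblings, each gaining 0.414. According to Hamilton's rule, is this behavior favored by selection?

No

Hamilton's rule: the trait is favored when the sum of r·B over every recipient exceeds the actor's cost C.
r to a first cousin = 0.125 (first cousins share one grandparent pair — two paths of length 4: r = 2·(1/2)^4 = 1/8).
r to a half-sibling = 1/4 (half-sibs share one parent — one path of length 2: r = (1/2)^2 = 1/4).
r to a full sibling = 1/2 (full sibs share both parents — two paths of length 2: r = 2·(1/2)^2 = 1/2).
Summing one r·B term per recipient: 1·0.125·0.0696 + 1·0.25·0.334 + 4·0.5·0.414 = 0.9202.
0.9202 < 2.5: the indirect benefit is less than the cost.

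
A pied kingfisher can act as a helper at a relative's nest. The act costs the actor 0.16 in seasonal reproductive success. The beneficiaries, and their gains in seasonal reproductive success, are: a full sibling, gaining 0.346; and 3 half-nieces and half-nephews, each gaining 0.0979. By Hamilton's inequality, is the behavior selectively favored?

Yes

Hamilton's rule: the trait is favored when the sum of r·B over every recipient exceeds the actor's cost C.
r to a full sibling = 1/2 (full sibs share both parents — two paths of length 2: r = 2·(1/2)^2 = 1/2).
r to a half-niece or half-nephew = 1/8 (half-aunt/uncle↔niece/nephew: one path of length 3: r = (1/2)^3 = 1/8).
Summing one r·B term per recipient: 1·0.5·0.346 + 3·0.125·0.0979 = 0.2097125.
0.2097125 > 0.16: the indirect benefit exceeds the cost.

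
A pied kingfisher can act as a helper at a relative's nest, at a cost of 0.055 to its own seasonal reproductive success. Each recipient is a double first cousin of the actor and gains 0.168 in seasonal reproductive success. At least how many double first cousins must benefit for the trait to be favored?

2

r to a double first cousin = 1/4 (double first cousins share both grandparent pairs — four paths of length 4: r = 4·(1/2)^4 = 1/4).
Hamilton's rule: n·r·B > C  ⇒  n > C/(r·B) = 0.055/(0.25·0.168) = 1.31.
The smallest integer exceeding 1.31 is 2.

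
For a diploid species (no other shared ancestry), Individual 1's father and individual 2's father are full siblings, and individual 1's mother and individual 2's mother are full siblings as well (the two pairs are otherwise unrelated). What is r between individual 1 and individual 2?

0.25

Relatedness sums over independent paths through distinct common ancestors.
Individual 1 and individual 2 are related in two ways: first cousins through their fathers (r = 1/8) and first cousins through their mothers (r = 1/8) — i.e. double first cousins.
r = 1/8 + 1/8 = 0.25.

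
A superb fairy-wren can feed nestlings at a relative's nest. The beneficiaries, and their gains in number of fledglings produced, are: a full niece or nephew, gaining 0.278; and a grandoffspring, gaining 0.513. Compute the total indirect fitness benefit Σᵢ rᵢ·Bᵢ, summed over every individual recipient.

0.19775

r to a full niece or nephew = 1/4 (full aunt/uncle↔niece/nephew: two paths of length 3 through the shared grandparent pair: r = 2·(1/2)^3 = 1/4).
r to a grandoffspring = 1/4 (two parent–offspring links: r = (1/2)^2 = 1/4).
Summing one r·B term per recipient: 1·0.25·0.278 + 1·0.25·0.513 = 0.19775.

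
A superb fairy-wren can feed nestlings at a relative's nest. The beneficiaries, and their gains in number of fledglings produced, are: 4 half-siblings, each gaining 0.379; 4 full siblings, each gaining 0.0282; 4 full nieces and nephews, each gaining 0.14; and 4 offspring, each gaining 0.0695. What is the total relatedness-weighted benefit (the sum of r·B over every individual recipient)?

0.7144

r to a half-sibling = 1/4 (half-sibs share one parent — one path of length 2: r = (1/2)^2 = 1/4).
r to a full sibling = 0.5 (full sibs share both parents — two paths of length 2: r = 2·(1/2)^2 = 1/2).
r to a full niece or nephew = 1/4 (full aunt/uncle↔niece/nephew: two paths of length 3 through the shared grandparent pair: r = 2·(1/2)^3 = 1/4).
r to an offspring = 1/2 (one parent–offspring link: r = (1/2)^1 = 1/2).
Summing one r·B term per recipient: 4·0.25·0.379 + 4·0.5·0.0282 + 4·0.25·0.14 + 4·0.5·0.0695 = 0.7144.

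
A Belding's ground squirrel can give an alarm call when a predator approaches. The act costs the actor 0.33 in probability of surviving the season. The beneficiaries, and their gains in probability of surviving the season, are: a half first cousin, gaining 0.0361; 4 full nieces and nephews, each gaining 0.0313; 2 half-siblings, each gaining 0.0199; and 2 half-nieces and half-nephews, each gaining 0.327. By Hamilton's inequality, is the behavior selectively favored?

Hamilton's rule: the trait is favored when the sum of r·B over every recipient exceeds the actor's cost C.
r to a half first cousin = 1/16 (half first cousins share one grandparent — one path of length 4: r = (1/2)^4 = 1/16).
r to a full niece or nephew = 0.25 (full aunt/uncle↔niece/nephew: two paths of length 3 through the shared grandparent pair: r = 2·(1/2)^3 = 1/4).
r to a half-sibling = 1/4 (half-sibs share one parent — one path of length 2: r = (1/2)^2 = 1/4).
r to a half-niece or half-nephew = 0.125 (half-aunt/uncle↔niece/nephew: one path of length 3: r = (1/2)^3 = 1/8).
Summing one r·B term per recipient: 1·0.0625·0.0361 + 4·0.25·0.0313 + 2·0.25·0.0199 + 2·0.125·0.327 = 0.12525625.
0.12525625 < 0.33: the indirect benefit is less than the cost.

No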